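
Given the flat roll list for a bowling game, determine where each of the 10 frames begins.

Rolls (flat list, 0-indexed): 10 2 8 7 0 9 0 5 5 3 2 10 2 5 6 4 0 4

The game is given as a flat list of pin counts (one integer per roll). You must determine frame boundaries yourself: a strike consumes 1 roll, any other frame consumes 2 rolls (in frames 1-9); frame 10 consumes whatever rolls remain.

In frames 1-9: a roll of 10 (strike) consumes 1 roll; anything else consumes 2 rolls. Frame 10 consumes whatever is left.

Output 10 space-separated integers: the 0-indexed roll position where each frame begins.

Frame 1 starts at roll index 0: roll=10 (strike), consumes 1 roll
Frame 2 starts at roll index 1: rolls=2,8 (sum=10), consumes 2 rolls
Frame 3 starts at roll index 3: rolls=7,0 (sum=7), consumes 2 rolls
Frame 4 starts at roll index 5: rolls=9,0 (sum=9), consumes 2 rolls
Frame 5 starts at roll index 7: rolls=5,5 (sum=10), consumes 2 rolls
Frame 6 starts at roll index 9: rolls=3,2 (sum=5), consumes 2 rolls
Frame 7 starts at roll index 11: roll=10 (strike), consumes 1 roll
Frame 8 starts at roll index 12: rolls=2,5 (sum=7), consumes 2 rolls
Frame 9 starts at roll index 14: rolls=6,4 (sum=10), consumes 2 rolls
Frame 10 starts at roll index 16: 2 remaining rolls

Answer: 0 1 3 5 7 9 11 12 14 16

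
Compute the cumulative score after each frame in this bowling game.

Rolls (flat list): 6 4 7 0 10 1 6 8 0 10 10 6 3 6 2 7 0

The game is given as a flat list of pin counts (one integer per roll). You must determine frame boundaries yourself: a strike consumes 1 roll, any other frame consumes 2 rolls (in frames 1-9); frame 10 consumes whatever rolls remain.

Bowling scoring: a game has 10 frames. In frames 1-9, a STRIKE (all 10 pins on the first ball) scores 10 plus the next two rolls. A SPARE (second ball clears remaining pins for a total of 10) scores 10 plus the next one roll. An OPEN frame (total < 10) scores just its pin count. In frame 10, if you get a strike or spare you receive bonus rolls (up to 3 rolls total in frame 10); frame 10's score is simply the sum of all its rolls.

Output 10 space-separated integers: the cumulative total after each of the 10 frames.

Frame 1: SPARE (6+4=10). 10 + next roll (7) = 17. Cumulative: 17
Frame 2: OPEN (7+0=7). Cumulative: 24
Frame 3: STRIKE. 10 + next two rolls (1+6) = 17. Cumulative: 41
Frame 4: OPEN (1+6=7). Cumulative: 48
Frame 5: OPEN (8+0=8). Cumulative: 56
Frame 6: STRIKE. 10 + next two rolls (10+6) = 26. Cumulative: 82
Frame 7: STRIKE. 10 + next two rolls (6+3) = 19. Cumulative: 101
Frame 8: OPEN (6+3=9). Cumulative: 110
Frame 9: OPEN (6+2=8). Cumulative: 118
Frame 10: OPEN. Sum of all frame-10 rolls (7+0) = 7. Cumulative: 125

Answer: 17 24 41 48 56 82 101 110 118 125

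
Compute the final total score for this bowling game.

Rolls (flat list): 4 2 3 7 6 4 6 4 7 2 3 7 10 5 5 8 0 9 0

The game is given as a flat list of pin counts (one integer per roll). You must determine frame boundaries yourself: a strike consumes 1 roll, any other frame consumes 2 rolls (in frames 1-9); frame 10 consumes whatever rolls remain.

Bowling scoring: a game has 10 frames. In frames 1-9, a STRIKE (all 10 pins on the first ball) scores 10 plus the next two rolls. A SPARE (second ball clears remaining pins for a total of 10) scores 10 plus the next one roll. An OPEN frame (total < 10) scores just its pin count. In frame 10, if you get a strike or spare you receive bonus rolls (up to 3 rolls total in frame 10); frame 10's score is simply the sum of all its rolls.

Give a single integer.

Answer: 139

Derivation:
Frame 1: OPEN (4+2=6). Cumulative: 6
Frame 2: SPARE (3+7=10). 10 + next roll (6) = 16. Cumulative: 22
Frame 3: SPARE (6+4=10). 10 + next roll (6) = 16. Cumulative: 38
Frame 4: SPARE (6+4=10). 10 + next roll (7) = 17. Cumulative: 55
Frame 5: OPEN (7+2=9). Cumulative: 64
Frame 6: SPARE (3+7=10). 10 + next roll (10) = 20. Cumulative: 84
Frame 7: STRIKE. 10 + next two rolls (5+5) = 20. Cumulative: 104
Frame 8: SPARE (5+5=10). 10 + next roll (8) = 18. Cumulative: 122
Frame 9: OPEN (8+0=8). Cumulative: 130
Frame 10: OPEN. Sum of all frame-10 rolls (9+0) = 9. Cumulative: 139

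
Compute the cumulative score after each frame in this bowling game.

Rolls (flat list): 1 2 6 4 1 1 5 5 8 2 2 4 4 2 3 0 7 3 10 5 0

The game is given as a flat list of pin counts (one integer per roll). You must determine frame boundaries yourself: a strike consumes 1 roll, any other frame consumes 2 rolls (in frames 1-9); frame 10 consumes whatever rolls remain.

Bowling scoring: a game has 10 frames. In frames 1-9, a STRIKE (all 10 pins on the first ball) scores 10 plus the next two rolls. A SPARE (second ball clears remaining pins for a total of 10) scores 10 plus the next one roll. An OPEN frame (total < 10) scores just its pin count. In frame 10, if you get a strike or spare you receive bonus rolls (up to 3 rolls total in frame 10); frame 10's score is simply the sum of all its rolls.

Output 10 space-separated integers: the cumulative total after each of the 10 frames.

Answer: 3 14 16 34 46 52 58 61 81 96

Derivation:
Frame 1: OPEN (1+2=3). Cumulative: 3
Frame 2: SPARE (6+4=10). 10 + next roll (1) = 11. Cumulative: 14
Frame 3: OPEN (1+1=2). Cumulative: 16
Frame 4: SPARE (5+5=10). 10 + next roll (8) = 18. Cumulative: 34
Frame 5: SPARE (8+2=10). 10 + next roll (2) = 12. Cumulative: 46
Frame 6: OPEN (2+4=6). Cumulative: 52
Frame 7: OPEN (4+2=6). Cumulative: 58
Frame 8: OPEN (3+0=3). Cumulative: 61
Frame 9: SPARE (7+3=10). 10 + next roll (10) = 20. Cumulative: 81
Frame 10: STRIKE. Sum of all frame-10 rolls (10+5+0) = 15. Cumulative: 96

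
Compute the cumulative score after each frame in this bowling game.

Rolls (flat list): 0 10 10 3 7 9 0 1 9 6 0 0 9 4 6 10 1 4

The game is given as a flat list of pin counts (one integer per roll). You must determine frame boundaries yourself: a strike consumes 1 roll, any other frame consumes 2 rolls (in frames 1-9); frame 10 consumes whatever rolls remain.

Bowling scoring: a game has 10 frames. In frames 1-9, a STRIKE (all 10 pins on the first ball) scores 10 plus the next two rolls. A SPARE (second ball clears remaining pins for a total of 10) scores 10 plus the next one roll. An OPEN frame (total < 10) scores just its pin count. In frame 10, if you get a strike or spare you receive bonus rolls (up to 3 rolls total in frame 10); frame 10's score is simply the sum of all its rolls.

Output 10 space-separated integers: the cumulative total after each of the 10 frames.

Frame 1: SPARE (0+10=10). 10 + next roll (10) = 20. Cumulative: 20
Frame 2: STRIKE. 10 + next two rolls (3+7) = 20. Cumulative: 40
Frame 3: SPARE (3+7=10). 10 + next roll (9) = 19. Cumulative: 59
Frame 4: OPEN (9+0=9). Cumulative: 68
Frame 5: SPARE (1+9=10). 10 + next roll (6) = 16. Cumulative: 84
Frame 6: OPEN (6+0=6). Cumulative: 90
Frame 7: OPEN (0+9=9). Cumulative: 99
Frame 8: SPARE (4+6=10). 10 + next roll (10) = 20. Cumulative: 119
Frame 9: STRIKE. 10 + next two rolls (1+4) = 15. Cumulative: 134
Frame 10: OPEN. Sum of all frame-10 rolls (1+4) = 5. Cumulative: 139

Answer: 20 40 59 68 84 90 99 119 134 139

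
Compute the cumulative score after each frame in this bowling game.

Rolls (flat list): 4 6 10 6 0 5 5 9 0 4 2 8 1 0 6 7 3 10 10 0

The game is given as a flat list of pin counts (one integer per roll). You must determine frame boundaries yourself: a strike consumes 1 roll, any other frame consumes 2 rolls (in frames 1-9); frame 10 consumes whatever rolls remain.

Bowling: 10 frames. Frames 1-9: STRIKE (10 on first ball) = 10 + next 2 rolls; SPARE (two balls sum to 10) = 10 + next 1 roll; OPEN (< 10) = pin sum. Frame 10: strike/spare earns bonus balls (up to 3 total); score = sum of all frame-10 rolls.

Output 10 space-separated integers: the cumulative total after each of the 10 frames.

Frame 1: SPARE (4+6=10). 10 + next roll (10) = 20. Cumulative: 20
Frame 2: STRIKE. 10 + next two rolls (6+0) = 16. Cumulative: 36
Frame 3: OPEN (6+0=6). Cumulative: 42
Frame 4: SPARE (5+5=10). 10 + next roll (9) = 19. Cumulative: 61
Frame 5: OPEN (9+0=9). Cumulative: 70
Frame 6: OPEN (4+2=6). Cumulative: 76
Frame 7: OPEN (8+1=9). Cumulative: 85
Frame 8: OPEN (0+6=6). Cumulative: 91
Frame 9: SPARE (7+3=10). 10 + next roll (10) = 20. Cumulative: 111
Frame 10: STRIKE. Sum of all frame-10 rolls (10+10+0) = 20. Cumulative: 131

Answer: 20 36 42 61 70 76 85 91 111 131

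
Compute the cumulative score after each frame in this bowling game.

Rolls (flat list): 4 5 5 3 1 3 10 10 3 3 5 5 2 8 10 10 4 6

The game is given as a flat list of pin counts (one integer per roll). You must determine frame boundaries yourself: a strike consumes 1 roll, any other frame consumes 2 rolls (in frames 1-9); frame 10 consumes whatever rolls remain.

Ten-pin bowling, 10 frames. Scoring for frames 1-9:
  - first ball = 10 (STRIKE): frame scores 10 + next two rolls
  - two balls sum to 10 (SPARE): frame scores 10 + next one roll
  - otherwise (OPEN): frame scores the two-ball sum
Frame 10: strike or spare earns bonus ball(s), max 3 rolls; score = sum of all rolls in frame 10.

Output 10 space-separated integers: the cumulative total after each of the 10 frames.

Answer: 9 17 21 44 60 66 78 98 122 142

Derivation:
Frame 1: OPEN (4+5=9). Cumulative: 9
Frame 2: OPEN (5+3=8). Cumulative: 17
Frame 3: OPEN (1+3=4). Cumulative: 21
Frame 4: STRIKE. 10 + next two rolls (10+3) = 23. Cumulative: 44
Frame 5: STRIKE. 10 + next two rolls (3+3) = 16. Cumulative: 60
Frame 6: OPEN (3+3=6). Cumulative: 66
Frame 7: SPARE (5+5=10). 10 + next roll (2) = 12. Cumulative: 78
Frame 8: SPARE (2+8=10). 10 + next roll (10) = 20. Cumulative: 98
Frame 9: STRIKE. 10 + next two rolls (10+4) = 24. Cumulative: 122
Frame 10: STRIKE. Sum of all frame-10 rolls (10+4+6) = 20. Cumulative: 142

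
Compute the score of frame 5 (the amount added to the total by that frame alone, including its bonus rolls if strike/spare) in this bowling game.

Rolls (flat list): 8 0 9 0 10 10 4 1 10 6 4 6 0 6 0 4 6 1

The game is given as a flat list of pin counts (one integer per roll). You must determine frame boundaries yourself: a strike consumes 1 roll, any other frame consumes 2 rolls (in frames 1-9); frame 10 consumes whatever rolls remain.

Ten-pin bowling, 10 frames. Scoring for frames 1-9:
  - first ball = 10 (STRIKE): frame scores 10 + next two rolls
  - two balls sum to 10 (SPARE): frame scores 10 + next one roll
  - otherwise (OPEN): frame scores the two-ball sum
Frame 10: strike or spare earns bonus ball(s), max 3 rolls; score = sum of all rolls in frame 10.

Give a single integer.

Frame 1: OPEN (8+0=8). Cumulative: 8
Frame 2: OPEN (9+0=9). Cumulative: 17
Frame 3: STRIKE. 10 + next two rolls (10+4) = 24. Cumulative: 41
Frame 4: STRIKE. 10 + next two rolls (4+1) = 15. Cumulative: 56
Frame 5: OPEN (4+1=5). Cumulative: 61
Frame 6: STRIKE. 10 + next two rolls (6+4) = 20. Cumulative: 81
Frame 7: SPARE (6+4=10). 10 + next roll (6) = 16. Cumulative: 97

Answer: 5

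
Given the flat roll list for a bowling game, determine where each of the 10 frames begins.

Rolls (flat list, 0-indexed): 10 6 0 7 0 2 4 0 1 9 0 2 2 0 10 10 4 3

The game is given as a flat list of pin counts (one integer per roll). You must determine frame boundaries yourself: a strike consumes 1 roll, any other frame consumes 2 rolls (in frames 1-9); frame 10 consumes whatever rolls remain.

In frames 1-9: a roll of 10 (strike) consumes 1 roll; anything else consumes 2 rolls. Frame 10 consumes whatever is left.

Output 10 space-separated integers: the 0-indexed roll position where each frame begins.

Answer: 0 1 3 5 7 9 11 13 15 16

Derivation:
Frame 1 starts at roll index 0: roll=10 (strike), consumes 1 roll
Frame 2 starts at roll index 1: rolls=6,0 (sum=6), consumes 2 rolls
Frame 3 starts at roll index 3: rolls=7,0 (sum=7), consumes 2 rolls
Frame 4 starts at roll index 5: rolls=2,4 (sum=6), consumes 2 rolls
Frame 5 starts at roll index 7: rolls=0,1 (sum=1), consumes 2 rolls
Frame 6 starts at roll index 9: rolls=9,0 (sum=9), consumes 2 rolls
Frame 7 starts at roll index 11: rolls=2,2 (sum=4), consumes 2 rolls
Frame 8 starts at roll index 13: rolls=0,10 (sum=10), consumes 2 rolls
Frame 9 starts at roll index 15: roll=10 (strike), consumes 1 roll
Frame 10 starts at roll index 16: 2 remaining rolls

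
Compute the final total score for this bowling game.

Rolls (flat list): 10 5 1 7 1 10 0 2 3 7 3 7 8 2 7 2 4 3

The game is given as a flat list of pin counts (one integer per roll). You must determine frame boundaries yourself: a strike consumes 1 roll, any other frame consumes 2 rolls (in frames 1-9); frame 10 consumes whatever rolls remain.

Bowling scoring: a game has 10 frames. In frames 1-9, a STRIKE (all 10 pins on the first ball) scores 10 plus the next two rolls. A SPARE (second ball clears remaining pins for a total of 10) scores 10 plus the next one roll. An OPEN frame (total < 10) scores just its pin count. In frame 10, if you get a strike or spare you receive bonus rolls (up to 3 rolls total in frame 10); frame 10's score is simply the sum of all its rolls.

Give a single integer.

Frame 1: STRIKE. 10 + next two rolls (5+1) = 16. Cumulative: 16
Frame 2: OPEN (5+1=6). Cumulative: 22
Frame 3: OPEN (7+1=8). Cumulative: 30
Frame 4: STRIKE. 10 + next two rolls (0+2) = 12. Cumulative: 42
Frame 5: OPEN (0+2=2). Cumulative: 44
Frame 6: SPARE (3+7=10). 10 + next roll (3) = 13. Cumulative: 57
Frame 7: SPARE (3+7=10). 10 + next roll (8) = 18. Cumulative: 75
Frame 8: SPARE (8+2=10). 10 + next roll (7) = 17. Cumulative: 92
Frame 9: OPEN (7+2=9). Cumulative: 101
Frame 10: OPEN. Sum of all frame-10 rolls (4+3) = 7. Cumulative: 108

Answer: 108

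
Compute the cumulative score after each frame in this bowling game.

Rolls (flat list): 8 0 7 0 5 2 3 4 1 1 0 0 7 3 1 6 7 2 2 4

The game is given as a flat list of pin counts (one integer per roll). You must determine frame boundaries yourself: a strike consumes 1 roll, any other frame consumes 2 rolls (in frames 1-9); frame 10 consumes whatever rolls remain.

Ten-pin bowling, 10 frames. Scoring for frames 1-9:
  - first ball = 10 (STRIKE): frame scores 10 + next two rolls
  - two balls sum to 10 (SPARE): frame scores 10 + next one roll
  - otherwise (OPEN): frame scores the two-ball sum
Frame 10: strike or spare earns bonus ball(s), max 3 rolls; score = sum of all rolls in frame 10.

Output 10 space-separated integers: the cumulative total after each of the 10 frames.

Answer: 8 15 22 29 31 31 42 49 58 64

Derivation:
Frame 1: OPEN (8+0=8). Cumulative: 8
Frame 2: OPEN (7+0=7). Cumulative: 15
Frame 3: OPEN (5+2=7). Cumulative: 22
Frame 4: OPEN (3+4=7). Cumulative: 29
Frame 5: OPEN (1+1=2). Cumulative: 31
Frame 6: OPEN (0+0=0). Cumulative: 31
Frame 7: SPARE (7+3=10). 10 + next roll (1) = 11. Cumulative: 42
Frame 8: OPEN (1+6=7). Cumulative: 49
Frame 9: OPEN (7+2=9). Cumulative: 58
Frame 10: OPEN. Sum of all frame-10 rolls (2+4) = 6. Cumulative: 64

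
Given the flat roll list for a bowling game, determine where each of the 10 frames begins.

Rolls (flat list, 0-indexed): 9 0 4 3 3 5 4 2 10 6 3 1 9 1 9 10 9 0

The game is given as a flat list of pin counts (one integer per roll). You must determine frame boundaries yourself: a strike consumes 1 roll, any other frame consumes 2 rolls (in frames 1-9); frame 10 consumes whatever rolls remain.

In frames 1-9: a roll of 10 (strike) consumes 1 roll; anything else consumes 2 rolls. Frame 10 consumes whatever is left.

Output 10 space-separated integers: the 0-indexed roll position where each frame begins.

Answer: 0 2 4 6 8 9 11 13 15 16

Derivation:
Frame 1 starts at roll index 0: rolls=9,0 (sum=9), consumes 2 rolls
Frame 2 starts at roll index 2: rolls=4,3 (sum=7), consumes 2 rolls
Frame 3 starts at roll index 4: rolls=3,5 (sum=8), consumes 2 rolls
Frame 4 starts at roll index 6: rolls=4,2 (sum=6), consumes 2 rolls
Frame 5 starts at roll index 8: roll=10 (strike), consumes 1 roll
Frame 6 starts at roll index 9: rolls=6,3 (sum=9), consumes 2 rolls
Frame 7 starts at roll index 11: rolls=1,9 (sum=10), consumes 2 rolls
Frame 8 starts at roll index 13: rolls=1,9 (sum=10), consumes 2 rolls
Frame 9 starts at roll index 15: roll=10 (strike), consumes 1 roll
Frame 10 starts at roll index 16: 2 remaining rolls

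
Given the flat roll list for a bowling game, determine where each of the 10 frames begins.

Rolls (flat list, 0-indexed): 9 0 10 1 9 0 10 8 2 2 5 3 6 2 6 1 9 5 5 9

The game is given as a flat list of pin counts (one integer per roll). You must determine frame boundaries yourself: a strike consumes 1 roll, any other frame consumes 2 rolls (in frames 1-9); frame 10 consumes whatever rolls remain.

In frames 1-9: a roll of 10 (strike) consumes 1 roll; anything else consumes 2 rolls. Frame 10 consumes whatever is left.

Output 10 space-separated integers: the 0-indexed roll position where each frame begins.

Answer: 0 2 3 5 7 9 11 13 15 17

Derivation:
Frame 1 starts at roll index 0: rolls=9,0 (sum=9), consumes 2 rolls
Frame 2 starts at roll index 2: roll=10 (strike), consumes 1 roll
Frame 3 starts at roll index 3: rolls=1,9 (sum=10), consumes 2 rolls
Frame 4 starts at roll index 5: rolls=0,10 (sum=10), consumes 2 rolls
Frame 5 starts at roll index 7: rolls=8,2 (sum=10), consumes 2 rolls
Frame 6 starts at roll index 9: rolls=2,5 (sum=7), consumes 2 rolls
Frame 7 starts at roll index 11: rolls=3,6 (sum=9), consumes 2 rolls
Frame 8 starts at roll index 13: rolls=2,6 (sum=8), consumes 2 rolls
Frame 9 starts at roll index 15: rolls=1,9 (sum=10), consumes 2 rolls
Frame 10 starts at roll index 17: 3 remaining rolls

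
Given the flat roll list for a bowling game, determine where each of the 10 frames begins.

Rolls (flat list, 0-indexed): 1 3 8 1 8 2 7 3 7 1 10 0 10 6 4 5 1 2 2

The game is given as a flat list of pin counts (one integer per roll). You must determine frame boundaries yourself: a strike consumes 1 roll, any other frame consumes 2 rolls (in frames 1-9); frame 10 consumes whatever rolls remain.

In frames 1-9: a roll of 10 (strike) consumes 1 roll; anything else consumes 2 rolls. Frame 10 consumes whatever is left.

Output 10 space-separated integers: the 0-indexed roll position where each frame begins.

Frame 1 starts at roll index 0: rolls=1,3 (sum=4), consumes 2 rolls
Frame 2 starts at roll index 2: rolls=8,1 (sum=9), consumes 2 rolls
Frame 3 starts at roll index 4: rolls=8,2 (sum=10), consumes 2 rolls
Frame 4 starts at roll index 6: rolls=7,3 (sum=10), consumes 2 rolls
Frame 5 starts at roll index 8: rolls=7,1 (sum=8), consumes 2 rolls
Frame 6 starts at roll index 10: roll=10 (strike), consumes 1 roll
Frame 7 starts at roll index 11: rolls=0,10 (sum=10), consumes 2 rolls
Frame 8 starts at roll index 13: rolls=6,4 (sum=10), consumes 2 rolls
Frame 9 starts at roll index 15: rolls=5,1 (sum=6), consumes 2 rolls
Frame 10 starts at roll index 17: 2 remaining rolls

Answer: 0 2 4 6 8 10 11 13 15 17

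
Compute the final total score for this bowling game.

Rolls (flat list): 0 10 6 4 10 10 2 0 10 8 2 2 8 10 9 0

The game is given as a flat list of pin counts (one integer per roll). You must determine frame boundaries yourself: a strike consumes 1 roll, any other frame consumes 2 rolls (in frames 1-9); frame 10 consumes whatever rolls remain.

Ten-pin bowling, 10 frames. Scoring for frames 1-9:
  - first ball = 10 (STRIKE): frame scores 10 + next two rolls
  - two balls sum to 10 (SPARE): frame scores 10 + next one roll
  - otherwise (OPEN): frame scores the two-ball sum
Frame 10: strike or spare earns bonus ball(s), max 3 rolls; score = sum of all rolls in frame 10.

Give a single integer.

Frame 1: SPARE (0+10=10). 10 + next roll (6) = 16. Cumulative: 16
Frame 2: SPARE (6+4=10). 10 + next roll (10) = 20. Cumulative: 36
Frame 3: STRIKE. 10 + next two rolls (10+2) = 22. Cumulative: 58
Frame 4: STRIKE. 10 + next two rolls (2+0) = 12. Cumulative: 70
Frame 5: OPEN (2+0=2). Cumulative: 72
Frame 6: STRIKE. 10 + next two rolls (8+2) = 20. Cumulative: 92
Frame 7: SPARE (8+2=10). 10 + next roll (2) = 12. Cumulative: 104
Frame 8: SPARE (2+8=10). 10 + next roll (10) = 20. Cumulative: 124
Frame 9: STRIKE. 10 + next two rolls (9+0) = 19. Cumulative: 143
Frame 10: OPEN. Sum of all frame-10 rolls (9+0) = 9. Cumulative: 152

Answer: 152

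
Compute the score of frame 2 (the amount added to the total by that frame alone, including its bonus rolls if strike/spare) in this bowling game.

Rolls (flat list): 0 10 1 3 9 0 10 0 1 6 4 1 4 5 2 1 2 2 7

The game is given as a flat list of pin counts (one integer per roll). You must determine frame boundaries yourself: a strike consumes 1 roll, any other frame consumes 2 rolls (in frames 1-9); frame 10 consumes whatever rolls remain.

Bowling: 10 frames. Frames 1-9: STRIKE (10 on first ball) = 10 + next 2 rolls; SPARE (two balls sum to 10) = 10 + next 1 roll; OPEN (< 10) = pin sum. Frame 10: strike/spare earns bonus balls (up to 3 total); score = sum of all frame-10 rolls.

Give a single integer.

Frame 1: SPARE (0+10=10). 10 + next roll (1) = 11. Cumulative: 11
Frame 2: OPEN (1+3=4). Cumulative: 15
Frame 3: OPEN (9+0=9). Cumulative: 24
Frame 4: STRIKE. 10 + next two rolls (0+1) = 11. Cumulative: 35

Answer: 4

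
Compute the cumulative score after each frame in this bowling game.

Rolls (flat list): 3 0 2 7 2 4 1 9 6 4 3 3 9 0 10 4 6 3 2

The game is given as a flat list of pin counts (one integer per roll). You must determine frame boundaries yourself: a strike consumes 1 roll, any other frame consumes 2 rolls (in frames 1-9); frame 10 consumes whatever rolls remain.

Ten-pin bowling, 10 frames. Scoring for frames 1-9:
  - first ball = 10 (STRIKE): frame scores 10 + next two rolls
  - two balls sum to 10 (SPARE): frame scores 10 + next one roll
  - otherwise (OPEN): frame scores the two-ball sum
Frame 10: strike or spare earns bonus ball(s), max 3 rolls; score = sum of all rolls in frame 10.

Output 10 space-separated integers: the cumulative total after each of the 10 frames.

Answer: 3 12 18 34 47 53 62 82 95 100

Derivation:
Frame 1: OPEN (3+0=3). Cumulative: 3
Frame 2: OPEN (2+7=9). Cumulative: 12
Frame 3: OPEN (2+4=6). Cumulative: 18
Frame 4: SPARE (1+9=10). 10 + next roll (6) = 16. Cumulative: 34
Frame 5: SPARE (6+4=10). 10 + next roll (3) = 13. Cumulative: 47
Frame 6: OPEN (3+3=6). Cumulative: 53
Frame 7: OPEN (9+0=9). Cumulative: 62
Frame 8: STRIKE. 10 + next two rolls (4+6) = 20. Cumulative: 82
Frame 9: SPARE (4+6=10). 10 + next roll (3) = 13. Cumulative: 95
Frame 10: OPEN. Sum of all frame-10 rolls (3+2) = 5. Cumulative: 100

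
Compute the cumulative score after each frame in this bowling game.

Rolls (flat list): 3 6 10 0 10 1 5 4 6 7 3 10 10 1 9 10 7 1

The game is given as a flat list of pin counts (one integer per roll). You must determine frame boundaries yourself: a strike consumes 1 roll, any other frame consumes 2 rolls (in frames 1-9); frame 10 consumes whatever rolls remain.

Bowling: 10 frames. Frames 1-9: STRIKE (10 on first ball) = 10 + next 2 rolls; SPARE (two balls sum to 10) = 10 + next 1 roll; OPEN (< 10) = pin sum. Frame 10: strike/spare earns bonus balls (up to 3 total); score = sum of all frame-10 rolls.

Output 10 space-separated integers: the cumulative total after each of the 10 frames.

Frame 1: OPEN (3+6=9). Cumulative: 9
Frame 2: STRIKE. 10 + next two rolls (0+10) = 20. Cumulative: 29
Frame 3: SPARE (0+10=10). 10 + next roll (1) = 11. Cumulative: 40
Frame 4: OPEN (1+5=6). Cumulative: 46
Frame 5: SPARE (4+6=10). 10 + next roll (7) = 17. Cumulative: 63
Frame 6: SPARE (7+3=10). 10 + next roll (10) = 20. Cumulative: 83
Frame 7: STRIKE. 10 + next two rolls (10+1) = 21. Cumulative: 104
Frame 8: STRIKE. 10 + next two rolls (1+9) = 20. Cumulative: 124
Frame 9: SPARE (1+9=10). 10 + next roll (10) = 20. Cumulative: 144
Frame 10: STRIKE. Sum of all frame-10 rolls (10+7+1) = 18. Cumulative: 162

Answer: 9 29 40 46 63 83 104 124 144 162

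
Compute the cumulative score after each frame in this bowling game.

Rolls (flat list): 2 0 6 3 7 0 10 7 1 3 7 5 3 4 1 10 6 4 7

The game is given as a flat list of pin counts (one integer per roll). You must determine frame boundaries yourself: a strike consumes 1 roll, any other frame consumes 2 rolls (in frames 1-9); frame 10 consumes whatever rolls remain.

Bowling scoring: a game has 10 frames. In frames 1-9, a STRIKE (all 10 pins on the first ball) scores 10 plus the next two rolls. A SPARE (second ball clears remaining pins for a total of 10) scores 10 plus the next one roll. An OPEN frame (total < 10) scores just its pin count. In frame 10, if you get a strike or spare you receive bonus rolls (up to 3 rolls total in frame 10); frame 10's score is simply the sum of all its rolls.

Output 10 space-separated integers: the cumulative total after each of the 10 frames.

Frame 1: OPEN (2+0=2). Cumulative: 2
Frame 2: OPEN (6+3=9). Cumulative: 11
Frame 3: OPEN (7+0=7). Cumulative: 18
Frame 4: STRIKE. 10 + next two rolls (7+1) = 18. Cumulative: 36
Frame 5: OPEN (7+1=8). Cumulative: 44
Frame 6: SPARE (3+7=10). 10 + next roll (5) = 15. Cumulative: 59
Frame 7: OPEN (5+3=8). Cumulative: 67
Frame 8: OPEN (4+1=5). Cumulative: 72
Frame 9: STRIKE. 10 + next two rolls (6+4) = 20. Cumulative: 92
Frame 10: SPARE. Sum of all frame-10 rolls (6+4+7) = 17. Cumulative: 109

Answer: 2 11 18 36 44 59 67 72 92 109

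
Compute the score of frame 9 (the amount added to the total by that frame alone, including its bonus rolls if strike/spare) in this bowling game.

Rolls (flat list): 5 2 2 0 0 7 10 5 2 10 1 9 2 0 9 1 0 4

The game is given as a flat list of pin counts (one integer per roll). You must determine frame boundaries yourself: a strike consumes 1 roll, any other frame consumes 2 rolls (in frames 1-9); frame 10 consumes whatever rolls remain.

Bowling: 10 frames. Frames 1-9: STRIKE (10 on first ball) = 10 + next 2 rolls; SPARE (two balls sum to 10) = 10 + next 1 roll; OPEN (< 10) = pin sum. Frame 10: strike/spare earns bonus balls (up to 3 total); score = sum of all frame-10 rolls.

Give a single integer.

Frame 1: OPEN (5+2=7). Cumulative: 7
Frame 2: OPEN (2+0=2). Cumulative: 9
Frame 3: OPEN (0+7=7). Cumulative: 16
Frame 4: STRIKE. 10 + next two rolls (5+2) = 17. Cumulative: 33
Frame 5: OPEN (5+2=7). Cumulative: 40
Frame 6: STRIKE. 10 + next two rolls (1+9) = 20. Cumulative: 60
Frame 7: SPARE (1+9=10). 10 + next roll (2) = 12. Cumulative: 72
Frame 8: OPEN (2+0=2). Cumulative: 74
Frame 9: SPARE (9+1=10). 10 + next roll (0) = 10. Cumulative: 84
Frame 10: OPEN. Sum of all frame-10 rolls (0+4) = 4. Cumulative: 88

Answer: 10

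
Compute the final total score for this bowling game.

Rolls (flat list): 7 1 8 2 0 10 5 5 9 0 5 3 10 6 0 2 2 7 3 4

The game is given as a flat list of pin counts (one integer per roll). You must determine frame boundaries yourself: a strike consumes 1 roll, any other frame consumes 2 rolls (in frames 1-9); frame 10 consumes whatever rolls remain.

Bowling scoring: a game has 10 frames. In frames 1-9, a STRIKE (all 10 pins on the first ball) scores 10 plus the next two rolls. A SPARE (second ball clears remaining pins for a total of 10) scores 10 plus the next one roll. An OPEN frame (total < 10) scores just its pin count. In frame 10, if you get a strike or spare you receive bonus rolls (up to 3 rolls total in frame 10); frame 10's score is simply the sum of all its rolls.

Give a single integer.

Answer: 109

Derivation:
Frame 1: OPEN (7+1=8). Cumulative: 8
Frame 2: SPARE (8+2=10). 10 + next roll (0) = 10. Cumulative: 18
Frame 3: SPARE (0+10=10). 10 + next roll (5) = 15. Cumulative: 33
Frame 4: SPARE (5+5=10). 10 + next roll (9) = 19. Cumulative: 52
Frame 5: OPEN (9+0=9). Cumulative: 61
Frame 6: OPEN (5+3=8). Cumulative: 69
Frame 7: STRIKE. 10 + next two rolls (6+0) = 16. Cumulative: 85
Frame 8: OPEN (6+0=6). Cumulative: 91
Frame 9: OPEN (2+2=4). Cumulative: 95
Frame 10: SPARE. Sum of all frame-10 rolls (7+3+4) = 14. Cumulative: 109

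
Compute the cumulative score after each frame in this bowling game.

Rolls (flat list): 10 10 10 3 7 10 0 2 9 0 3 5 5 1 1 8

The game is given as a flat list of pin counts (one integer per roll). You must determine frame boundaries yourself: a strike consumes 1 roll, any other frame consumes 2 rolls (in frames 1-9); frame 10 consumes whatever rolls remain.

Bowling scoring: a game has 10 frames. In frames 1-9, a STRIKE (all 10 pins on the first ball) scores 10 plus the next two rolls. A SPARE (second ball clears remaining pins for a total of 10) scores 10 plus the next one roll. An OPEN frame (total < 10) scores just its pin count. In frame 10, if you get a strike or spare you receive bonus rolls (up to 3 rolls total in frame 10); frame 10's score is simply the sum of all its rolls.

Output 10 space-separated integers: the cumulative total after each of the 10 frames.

Answer: 30 53 73 93 105 107 116 124 130 139

Derivation:
Frame 1: STRIKE. 10 + next two rolls (10+10) = 30. Cumulative: 30
Frame 2: STRIKE. 10 + next two rolls (10+3) = 23. Cumulative: 53
Frame 3: STRIKE. 10 + next two rolls (3+7) = 20. Cumulative: 73
Frame 4: SPARE (3+7=10). 10 + next roll (10) = 20. Cumulative: 93
Frame 5: STRIKE. 10 + next two rolls (0+2) = 12. Cumulative: 105
Frame 6: OPEN (0+2=2). Cumulative: 107
Frame 7: OPEN (9+0=9). Cumulative: 116
Frame 8: OPEN (3+5=8). Cumulative: 124
Frame 9: OPEN (5+1=6). Cumulative: 130
Frame 10: OPEN. Sum of all frame-10 rolls (1+8) = 9. Cumulative: 139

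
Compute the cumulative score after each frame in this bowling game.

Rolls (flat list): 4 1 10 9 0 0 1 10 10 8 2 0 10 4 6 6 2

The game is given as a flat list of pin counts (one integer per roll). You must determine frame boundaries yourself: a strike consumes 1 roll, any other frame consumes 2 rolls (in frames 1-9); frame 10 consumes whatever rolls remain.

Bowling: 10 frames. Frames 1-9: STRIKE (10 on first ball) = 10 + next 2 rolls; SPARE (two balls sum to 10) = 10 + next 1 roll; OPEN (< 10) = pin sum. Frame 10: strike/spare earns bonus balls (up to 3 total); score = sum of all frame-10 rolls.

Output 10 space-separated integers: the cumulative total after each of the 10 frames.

Answer: 5 24 33 34 62 82 92 106 122 130

Derivation:
Frame 1: OPEN (4+1=5). Cumulative: 5
Frame 2: STRIKE. 10 + next two rolls (9+0) = 19. Cumulative: 24
Frame 3: OPEN (9+0=9). Cumulative: 33
Frame 4: OPEN (0+1=1). Cumulative: 34
Frame 5: STRIKE. 10 + next two rolls (10+8) = 28. Cumulative: 62
Frame 6: STRIKE. 10 + next two rolls (8+2) = 20. Cumulative: 82
Frame 7: SPARE (8+2=10). 10 + next roll (0) = 10. Cumulative: 92
Frame 8: SPARE (0+10=10). 10 + next roll (4) = 14. Cumulative: 106
Frame 9: SPARE (4+6=10). 10 + next roll (6) = 16. Cumulative: 122
Frame 10: OPEN. Sum of all frame-10 rolls (6+2) = 8. Cumulative: 130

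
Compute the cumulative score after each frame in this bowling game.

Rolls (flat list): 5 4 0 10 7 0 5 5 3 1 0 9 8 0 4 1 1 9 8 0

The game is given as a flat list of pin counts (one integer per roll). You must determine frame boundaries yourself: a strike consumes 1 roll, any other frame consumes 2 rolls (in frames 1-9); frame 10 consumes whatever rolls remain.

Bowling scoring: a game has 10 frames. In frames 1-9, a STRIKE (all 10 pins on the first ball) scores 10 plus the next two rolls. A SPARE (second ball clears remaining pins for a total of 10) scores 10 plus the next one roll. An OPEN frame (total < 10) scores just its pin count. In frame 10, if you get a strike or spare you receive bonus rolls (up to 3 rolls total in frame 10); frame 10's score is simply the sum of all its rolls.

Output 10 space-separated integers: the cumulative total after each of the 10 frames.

Frame 1: OPEN (5+4=9). Cumulative: 9
Frame 2: SPARE (0+10=10). 10 + next roll (7) = 17. Cumulative: 26
Frame 3: OPEN (7+0=7). Cumulative: 33
Frame 4: SPARE (5+5=10). 10 + next roll (3) = 13. Cumulative: 46
Frame 5: OPEN (3+1=4). Cumulative: 50
Frame 6: OPEN (0+9=9). Cumulative: 59
Frame 7: OPEN (8+0=8). Cumulative: 67
Frame 8: OPEN (4+1=5). Cumulative: 72
Frame 9: SPARE (1+9=10). 10 + next roll (8) = 18. Cumulative: 90
Frame 10: OPEN. Sum of all frame-10 rolls (8+0) = 8. Cumulative: 98

Answer: 9 26 33 46 50 59 67 72 90 98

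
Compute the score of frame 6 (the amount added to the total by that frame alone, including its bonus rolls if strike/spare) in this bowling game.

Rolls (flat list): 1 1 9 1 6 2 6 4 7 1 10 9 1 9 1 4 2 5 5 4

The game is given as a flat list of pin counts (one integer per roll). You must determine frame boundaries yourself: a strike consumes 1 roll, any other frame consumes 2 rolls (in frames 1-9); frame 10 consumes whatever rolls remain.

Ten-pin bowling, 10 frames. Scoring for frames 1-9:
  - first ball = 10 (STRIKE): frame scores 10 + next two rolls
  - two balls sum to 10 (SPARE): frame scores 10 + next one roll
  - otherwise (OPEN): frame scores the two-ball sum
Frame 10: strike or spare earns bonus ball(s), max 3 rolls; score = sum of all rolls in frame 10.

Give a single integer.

Answer: 20

Derivation:
Frame 1: OPEN (1+1=2). Cumulative: 2
Frame 2: SPARE (9+1=10). 10 + next roll (6) = 16. Cumulative: 18
Frame 3: OPEN (6+2=8). Cumulative: 26
Frame 4: SPARE (6+4=10). 10 + next roll (7) = 17. Cumulative: 43
Frame 5: OPEN (7+1=8). Cumulative: 51
Frame 6: STRIKE. 10 + next two rolls (9+1) = 20. Cumulative: 71
Frame 7: SPARE (9+1=10). 10 + next roll (9) = 19. Cumulative: 90
Frame 8: SPARE (9+1=10). 10 + next roll (4) = 14. Cumulative: 104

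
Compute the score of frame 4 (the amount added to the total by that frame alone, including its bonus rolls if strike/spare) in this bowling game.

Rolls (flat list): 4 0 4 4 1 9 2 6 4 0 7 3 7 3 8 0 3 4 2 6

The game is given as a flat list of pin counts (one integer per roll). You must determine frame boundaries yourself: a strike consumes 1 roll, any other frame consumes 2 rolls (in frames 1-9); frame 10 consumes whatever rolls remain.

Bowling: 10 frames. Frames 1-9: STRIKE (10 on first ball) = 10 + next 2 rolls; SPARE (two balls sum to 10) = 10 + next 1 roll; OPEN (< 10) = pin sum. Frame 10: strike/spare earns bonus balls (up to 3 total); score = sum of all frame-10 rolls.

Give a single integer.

Answer: 8

Derivation:
Frame 1: OPEN (4+0=4). Cumulative: 4
Frame 2: OPEN (4+4=8). Cumulative: 12
Frame 3: SPARE (1+9=10). 10 + next roll (2) = 12. Cumulative: 24
Frame 4: OPEN (2+6=8). Cumulative: 32
Frame 5: OPEN (4+0=4). Cumulative: 36
Frame 6: SPARE (7+3=10). 10 + next roll (7) = 17. Cumulative: 53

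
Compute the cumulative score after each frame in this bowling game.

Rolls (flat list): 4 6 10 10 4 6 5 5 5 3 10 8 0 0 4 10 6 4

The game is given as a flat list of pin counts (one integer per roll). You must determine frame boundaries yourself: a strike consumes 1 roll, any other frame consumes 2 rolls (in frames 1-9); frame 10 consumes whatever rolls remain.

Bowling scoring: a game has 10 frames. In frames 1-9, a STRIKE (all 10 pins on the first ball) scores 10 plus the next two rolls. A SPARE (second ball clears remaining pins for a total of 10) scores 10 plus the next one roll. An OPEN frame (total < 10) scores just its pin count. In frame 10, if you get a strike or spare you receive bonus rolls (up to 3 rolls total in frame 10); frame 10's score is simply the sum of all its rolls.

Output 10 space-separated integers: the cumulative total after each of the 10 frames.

Answer: 20 44 64 79 94 102 120 128 132 152

Derivation:
Frame 1: SPARE (4+6=10). 10 + next roll (10) = 20. Cumulative: 20
Frame 2: STRIKE. 10 + next two rolls (10+4) = 24. Cumulative: 44
Frame 3: STRIKE. 10 + next two rolls (4+6) = 20. Cumulative: 64
Frame 4: SPARE (4+6=10). 10 + next roll (5) = 15. Cumulative: 79
Frame 5: SPARE (5+5=10). 10 + next roll (5) = 15. Cumulative: 94
Frame 6: OPEN (5+3=8). Cumulative: 102
Frame 7: STRIKE. 10 + next two rolls (8+0) = 18. Cumulative: 120
Frame 8: OPEN (8+0=8). Cumulative: 128
Frame 9: OPEN (0+4=4). Cumulative: 132
Frame 10: STRIKE. Sum of all frame-10 rolls (10+6+4) = 20. Cumulative: 152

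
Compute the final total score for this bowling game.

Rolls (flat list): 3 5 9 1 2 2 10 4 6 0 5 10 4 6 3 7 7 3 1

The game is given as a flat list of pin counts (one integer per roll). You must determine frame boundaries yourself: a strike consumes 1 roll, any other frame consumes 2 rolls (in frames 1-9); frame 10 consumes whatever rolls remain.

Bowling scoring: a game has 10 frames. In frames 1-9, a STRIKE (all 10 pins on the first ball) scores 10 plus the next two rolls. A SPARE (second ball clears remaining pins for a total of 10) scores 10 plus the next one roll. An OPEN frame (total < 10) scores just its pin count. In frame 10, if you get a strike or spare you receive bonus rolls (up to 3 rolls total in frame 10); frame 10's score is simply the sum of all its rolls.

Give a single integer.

Answer: 120

Derivation:
Frame 1: OPEN (3+5=8). Cumulative: 8
Frame 2: SPARE (9+1=10). 10 + next roll (2) = 12. Cumulative: 20
Frame 3: OPEN (2+2=4). Cumulative: 24
Frame 4: STRIKE. 10 + next two rolls (4+6) = 20. Cumulative: 44
Frame 5: SPARE (4+6=10). 10 + next roll (0) = 10. Cumulative: 54
Frame 6: OPEN (0+5=5). Cumulative: 59
Frame 7: STRIKE. 10 + next two rolls (4+6) = 20. Cumulative: 79
Frame 8: SPARE (4+6=10). 10 + next roll (3) = 13. Cumulative: 92
Frame 9: SPARE (3+7=10). 10 + next roll (7) = 17. Cumulative: 109
Frame 10: SPARE. Sum of all frame-10 rolls (7+3+1) = 11. Cumulative: 120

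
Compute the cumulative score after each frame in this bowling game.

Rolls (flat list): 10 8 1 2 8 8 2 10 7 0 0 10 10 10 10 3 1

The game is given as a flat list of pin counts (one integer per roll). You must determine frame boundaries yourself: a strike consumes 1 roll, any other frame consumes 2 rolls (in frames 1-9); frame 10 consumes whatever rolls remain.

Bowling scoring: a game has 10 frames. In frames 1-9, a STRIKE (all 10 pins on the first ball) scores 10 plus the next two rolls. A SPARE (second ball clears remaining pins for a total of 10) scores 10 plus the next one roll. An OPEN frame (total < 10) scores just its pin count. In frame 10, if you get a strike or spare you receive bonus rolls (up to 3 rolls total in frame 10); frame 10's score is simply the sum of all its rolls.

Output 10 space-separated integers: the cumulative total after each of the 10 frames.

Frame 1: STRIKE. 10 + next two rolls (8+1) = 19. Cumulative: 19
Frame 2: OPEN (8+1=9). Cumulative: 28
Frame 3: SPARE (2+8=10). 10 + next roll (8) = 18. Cumulative: 46
Frame 4: SPARE (8+2=10). 10 + next roll (10) = 20. Cumulative: 66
Frame 5: STRIKE. 10 + next two rolls (7+0) = 17. Cumulative: 83
Frame 6: OPEN (7+0=7). Cumulative: 90
Frame 7: SPARE (0+10=10). 10 + next roll (10) = 20. Cumulative: 110
Frame 8: STRIKE. 10 + next two rolls (10+10) = 30. Cumulative: 140
Frame 9: STRIKE. 10 + next two rolls (10+3) = 23. Cumulative: 163
Frame 10: STRIKE. Sum of all frame-10 rolls (10+3+1) = 14. Cumulative: 177

Answer: 19 28 46 66 83 90 110 140 163 177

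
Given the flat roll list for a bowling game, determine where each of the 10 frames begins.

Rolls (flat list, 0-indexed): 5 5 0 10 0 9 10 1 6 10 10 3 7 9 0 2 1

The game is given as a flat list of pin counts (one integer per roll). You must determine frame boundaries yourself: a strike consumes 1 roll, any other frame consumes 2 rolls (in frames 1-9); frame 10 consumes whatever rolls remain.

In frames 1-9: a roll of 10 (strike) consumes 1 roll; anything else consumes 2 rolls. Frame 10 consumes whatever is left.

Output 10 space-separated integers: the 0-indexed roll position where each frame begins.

Answer: 0 2 4 6 7 9 10 11 13 15

Derivation:
Frame 1 starts at roll index 0: rolls=5,5 (sum=10), consumes 2 rolls
Frame 2 starts at roll index 2: rolls=0,10 (sum=10), consumes 2 rolls
Frame 3 starts at roll index 4: rolls=0,9 (sum=9), consumes 2 rolls
Frame 4 starts at roll index 6: roll=10 (strike), consumes 1 roll
Frame 5 starts at roll index 7: rolls=1,6 (sum=7), consumes 2 rolls
Frame 6 starts at roll index 9: roll=10 (strike), consumes 1 roll
Frame 7 starts at roll index 10: roll=10 (strike), consumes 1 roll
Frame 8 starts at roll index 11: rolls=3,7 (sum=10), consumes 2 rolls
Frame 9 starts at roll index 13: rolls=9,0 (sum=9), consumes 2 rolls
Frame 10 starts at roll index 15: 2 remaining rolls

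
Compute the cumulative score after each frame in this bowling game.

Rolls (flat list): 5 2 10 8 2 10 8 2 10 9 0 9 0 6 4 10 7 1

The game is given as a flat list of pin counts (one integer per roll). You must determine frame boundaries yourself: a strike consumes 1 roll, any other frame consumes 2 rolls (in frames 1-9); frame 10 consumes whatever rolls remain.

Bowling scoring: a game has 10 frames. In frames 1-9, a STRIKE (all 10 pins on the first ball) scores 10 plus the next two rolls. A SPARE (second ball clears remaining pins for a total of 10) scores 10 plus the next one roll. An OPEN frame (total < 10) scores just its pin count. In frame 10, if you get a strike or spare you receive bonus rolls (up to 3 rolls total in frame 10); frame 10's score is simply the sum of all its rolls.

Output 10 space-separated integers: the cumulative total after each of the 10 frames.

Answer: 7 27 47 67 87 106 115 124 144 162

Derivation:
Frame 1: OPEN (5+2=7). Cumulative: 7
Frame 2: STRIKE. 10 + next two rolls (8+2) = 20. Cumulative: 27
Frame 3: SPARE (8+2=10). 10 + next roll (10) = 20. Cumulative: 47
Frame 4: STRIKE. 10 + next two rolls (8+2) = 20. Cumulative: 67
Frame 5: SPARE (8+2=10). 10 + next roll (10) = 20. Cumulative: 87
Frame 6: STRIKE. 10 + next two rolls (9+0) = 19. Cumulative: 106
Frame 7: OPEN (9+0=9). Cumulative: 115
Frame 8: OPEN (9+0=9). Cumulative: 124
Frame 9: SPARE (6+4=10). 10 + next roll (10) = 20. Cumulative: 144
Frame 10: STRIKE. Sum of all frame-10 rolls (10+7+1) = 18. Cumulative: 162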